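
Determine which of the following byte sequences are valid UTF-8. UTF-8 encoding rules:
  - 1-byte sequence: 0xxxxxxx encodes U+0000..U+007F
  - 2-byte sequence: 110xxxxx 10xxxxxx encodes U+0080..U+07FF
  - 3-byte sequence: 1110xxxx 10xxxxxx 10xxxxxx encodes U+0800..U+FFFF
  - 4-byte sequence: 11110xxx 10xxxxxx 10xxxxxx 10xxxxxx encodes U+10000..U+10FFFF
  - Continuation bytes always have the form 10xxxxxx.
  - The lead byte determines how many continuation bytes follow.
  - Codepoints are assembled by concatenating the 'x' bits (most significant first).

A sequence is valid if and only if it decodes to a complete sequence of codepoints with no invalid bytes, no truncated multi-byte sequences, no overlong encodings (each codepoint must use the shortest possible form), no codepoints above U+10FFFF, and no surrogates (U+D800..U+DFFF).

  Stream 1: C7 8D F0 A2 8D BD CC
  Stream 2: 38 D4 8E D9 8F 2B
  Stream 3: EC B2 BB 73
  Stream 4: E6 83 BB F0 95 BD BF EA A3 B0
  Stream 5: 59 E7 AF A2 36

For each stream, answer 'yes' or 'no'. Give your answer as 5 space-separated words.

Stream 1: error at byte offset 7. INVALID
Stream 2: decodes cleanly. VALID
Stream 3: decodes cleanly. VALID
Stream 4: decodes cleanly. VALID
Stream 5: decodes cleanly. VALID

Answer: no yes yes yes yes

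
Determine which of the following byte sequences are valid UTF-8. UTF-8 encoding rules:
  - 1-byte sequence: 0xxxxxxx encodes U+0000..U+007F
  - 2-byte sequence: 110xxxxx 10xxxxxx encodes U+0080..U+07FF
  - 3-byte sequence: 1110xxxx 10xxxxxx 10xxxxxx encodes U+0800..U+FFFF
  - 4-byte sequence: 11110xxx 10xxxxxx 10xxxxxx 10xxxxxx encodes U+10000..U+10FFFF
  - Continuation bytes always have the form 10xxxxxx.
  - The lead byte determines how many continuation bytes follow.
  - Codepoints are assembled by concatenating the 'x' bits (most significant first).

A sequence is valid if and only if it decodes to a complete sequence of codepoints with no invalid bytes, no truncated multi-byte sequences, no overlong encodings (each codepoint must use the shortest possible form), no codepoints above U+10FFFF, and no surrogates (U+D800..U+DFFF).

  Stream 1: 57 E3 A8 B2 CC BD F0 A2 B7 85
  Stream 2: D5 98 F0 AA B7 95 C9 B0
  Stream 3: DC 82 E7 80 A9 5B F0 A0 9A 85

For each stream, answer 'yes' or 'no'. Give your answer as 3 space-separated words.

Stream 1: decodes cleanly. VALID
Stream 2: decodes cleanly. VALID
Stream 3: decodes cleanly. VALID

Answer: yes yes yes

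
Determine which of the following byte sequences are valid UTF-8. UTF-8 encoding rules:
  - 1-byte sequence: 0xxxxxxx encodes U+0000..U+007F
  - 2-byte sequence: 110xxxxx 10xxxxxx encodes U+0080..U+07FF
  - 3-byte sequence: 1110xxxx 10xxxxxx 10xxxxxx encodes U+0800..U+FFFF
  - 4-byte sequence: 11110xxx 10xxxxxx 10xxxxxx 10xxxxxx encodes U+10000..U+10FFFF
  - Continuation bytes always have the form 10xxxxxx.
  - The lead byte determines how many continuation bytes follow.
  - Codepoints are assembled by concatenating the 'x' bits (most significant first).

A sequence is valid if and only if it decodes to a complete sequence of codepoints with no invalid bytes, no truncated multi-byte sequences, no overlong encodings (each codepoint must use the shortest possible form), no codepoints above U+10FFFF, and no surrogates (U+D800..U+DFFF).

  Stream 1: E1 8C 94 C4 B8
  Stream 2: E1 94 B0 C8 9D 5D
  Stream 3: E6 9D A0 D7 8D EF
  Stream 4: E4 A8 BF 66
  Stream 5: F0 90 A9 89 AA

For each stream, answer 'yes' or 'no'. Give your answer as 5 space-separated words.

Stream 1: decodes cleanly. VALID
Stream 2: decodes cleanly. VALID
Stream 3: error at byte offset 6. INVALID
Stream 4: decodes cleanly. VALID
Stream 5: error at byte offset 4. INVALID

Answer: yes yes no yes no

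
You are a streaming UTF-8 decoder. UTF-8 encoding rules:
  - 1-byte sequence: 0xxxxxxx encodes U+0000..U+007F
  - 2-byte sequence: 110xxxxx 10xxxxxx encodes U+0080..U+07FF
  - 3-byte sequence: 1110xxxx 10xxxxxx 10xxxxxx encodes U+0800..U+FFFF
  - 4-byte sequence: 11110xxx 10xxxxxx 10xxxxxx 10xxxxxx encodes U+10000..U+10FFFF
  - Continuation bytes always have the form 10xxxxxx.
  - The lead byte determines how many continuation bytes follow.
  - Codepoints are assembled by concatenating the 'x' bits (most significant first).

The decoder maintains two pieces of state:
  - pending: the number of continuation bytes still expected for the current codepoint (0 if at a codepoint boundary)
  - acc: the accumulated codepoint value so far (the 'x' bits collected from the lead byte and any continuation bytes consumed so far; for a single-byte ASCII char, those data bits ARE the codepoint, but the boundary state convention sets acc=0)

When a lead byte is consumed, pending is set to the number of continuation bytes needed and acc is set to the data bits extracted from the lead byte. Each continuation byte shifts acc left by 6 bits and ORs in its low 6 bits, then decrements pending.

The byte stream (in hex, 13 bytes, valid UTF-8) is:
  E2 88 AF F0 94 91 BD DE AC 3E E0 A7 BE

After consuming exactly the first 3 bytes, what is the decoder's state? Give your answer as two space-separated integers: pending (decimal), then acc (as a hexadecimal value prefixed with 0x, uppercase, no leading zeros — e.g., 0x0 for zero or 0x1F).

Answer: 0 0x222F

Derivation:
Byte[0]=E2: 3-byte lead. pending=2, acc=0x2
Byte[1]=88: continuation. acc=(acc<<6)|0x08=0x88, pending=1
Byte[2]=AF: continuation. acc=(acc<<6)|0x2F=0x222F, pending=0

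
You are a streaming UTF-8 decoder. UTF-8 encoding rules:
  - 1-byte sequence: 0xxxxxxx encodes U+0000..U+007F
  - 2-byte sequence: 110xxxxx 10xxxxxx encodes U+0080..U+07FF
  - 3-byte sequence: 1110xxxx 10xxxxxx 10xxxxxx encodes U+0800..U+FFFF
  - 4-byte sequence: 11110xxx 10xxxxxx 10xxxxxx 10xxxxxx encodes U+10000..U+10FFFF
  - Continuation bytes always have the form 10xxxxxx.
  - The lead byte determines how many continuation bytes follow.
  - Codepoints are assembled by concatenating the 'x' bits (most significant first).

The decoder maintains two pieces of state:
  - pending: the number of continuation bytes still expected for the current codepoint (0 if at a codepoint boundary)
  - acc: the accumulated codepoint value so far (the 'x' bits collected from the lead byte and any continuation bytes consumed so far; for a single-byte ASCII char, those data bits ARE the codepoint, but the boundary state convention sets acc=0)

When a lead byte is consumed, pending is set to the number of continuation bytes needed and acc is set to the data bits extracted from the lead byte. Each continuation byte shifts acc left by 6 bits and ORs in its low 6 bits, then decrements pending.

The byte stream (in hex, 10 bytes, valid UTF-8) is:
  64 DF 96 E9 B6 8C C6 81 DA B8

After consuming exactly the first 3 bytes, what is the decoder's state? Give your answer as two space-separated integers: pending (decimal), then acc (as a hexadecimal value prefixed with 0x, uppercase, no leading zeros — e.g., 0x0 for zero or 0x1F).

Byte[0]=64: 1-byte. pending=0, acc=0x0
Byte[1]=DF: 2-byte lead. pending=1, acc=0x1F
Byte[2]=96: continuation. acc=(acc<<6)|0x16=0x7D6, pending=0

Answer: 0 0x7D6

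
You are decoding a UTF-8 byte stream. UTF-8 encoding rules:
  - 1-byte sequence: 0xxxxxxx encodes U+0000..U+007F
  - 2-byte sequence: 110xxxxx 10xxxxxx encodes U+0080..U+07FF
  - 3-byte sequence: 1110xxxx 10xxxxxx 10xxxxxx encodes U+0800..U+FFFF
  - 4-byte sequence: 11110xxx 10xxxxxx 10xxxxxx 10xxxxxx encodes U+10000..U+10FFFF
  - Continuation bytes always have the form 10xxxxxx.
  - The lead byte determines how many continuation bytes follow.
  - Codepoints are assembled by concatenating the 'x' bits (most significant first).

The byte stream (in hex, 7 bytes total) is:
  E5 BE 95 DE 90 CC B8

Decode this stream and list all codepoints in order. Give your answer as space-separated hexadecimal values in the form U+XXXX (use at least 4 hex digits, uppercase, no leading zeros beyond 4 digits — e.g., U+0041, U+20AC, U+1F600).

Byte[0]=E5: 3-byte lead, need 2 cont bytes. acc=0x5
Byte[1]=BE: continuation. acc=(acc<<6)|0x3E=0x17E
Byte[2]=95: continuation. acc=(acc<<6)|0x15=0x5F95
Completed: cp=U+5F95 (starts at byte 0)
Byte[3]=DE: 2-byte lead, need 1 cont bytes. acc=0x1E
Byte[4]=90: continuation. acc=(acc<<6)|0x10=0x790
Completed: cp=U+0790 (starts at byte 3)
Byte[5]=CC: 2-byte lead, need 1 cont bytes. acc=0xC
Byte[6]=B8: continuation. acc=(acc<<6)|0x38=0x338
Completed: cp=U+0338 (starts at byte 5)

Answer: U+5F95 U+0790 U+0338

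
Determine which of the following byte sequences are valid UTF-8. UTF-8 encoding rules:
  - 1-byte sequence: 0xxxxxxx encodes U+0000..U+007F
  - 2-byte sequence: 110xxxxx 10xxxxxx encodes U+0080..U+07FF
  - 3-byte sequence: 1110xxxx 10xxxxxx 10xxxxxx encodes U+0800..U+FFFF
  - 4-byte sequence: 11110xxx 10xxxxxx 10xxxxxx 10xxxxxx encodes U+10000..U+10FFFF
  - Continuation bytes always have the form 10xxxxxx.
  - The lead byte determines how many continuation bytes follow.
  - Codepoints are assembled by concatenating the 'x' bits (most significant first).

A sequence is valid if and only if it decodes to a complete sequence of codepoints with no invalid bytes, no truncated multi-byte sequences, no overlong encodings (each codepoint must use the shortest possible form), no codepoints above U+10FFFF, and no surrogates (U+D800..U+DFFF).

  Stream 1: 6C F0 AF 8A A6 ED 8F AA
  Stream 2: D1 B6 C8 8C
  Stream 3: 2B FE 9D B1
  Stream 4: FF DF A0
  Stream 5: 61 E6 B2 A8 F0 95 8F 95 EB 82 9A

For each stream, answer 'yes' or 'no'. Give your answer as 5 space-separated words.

Answer: yes yes no no yes

Derivation:
Stream 1: decodes cleanly. VALID
Stream 2: decodes cleanly. VALID
Stream 3: error at byte offset 1. INVALID
Stream 4: error at byte offset 0. INVALID
Stream 5: decodes cleanly. VALID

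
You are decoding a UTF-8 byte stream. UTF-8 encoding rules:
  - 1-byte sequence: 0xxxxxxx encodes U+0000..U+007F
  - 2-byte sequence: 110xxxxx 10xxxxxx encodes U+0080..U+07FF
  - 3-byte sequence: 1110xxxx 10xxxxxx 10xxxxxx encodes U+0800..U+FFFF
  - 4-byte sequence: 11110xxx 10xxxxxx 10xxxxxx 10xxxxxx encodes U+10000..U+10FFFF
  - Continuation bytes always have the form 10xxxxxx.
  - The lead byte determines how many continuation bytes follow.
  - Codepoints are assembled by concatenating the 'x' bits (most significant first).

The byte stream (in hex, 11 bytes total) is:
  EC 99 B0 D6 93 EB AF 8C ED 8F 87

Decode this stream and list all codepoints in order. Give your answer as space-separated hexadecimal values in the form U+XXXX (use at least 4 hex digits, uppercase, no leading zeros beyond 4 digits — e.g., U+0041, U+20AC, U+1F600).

Answer: U+C670 U+0593 U+BBCC U+D3C7

Derivation:
Byte[0]=EC: 3-byte lead, need 2 cont bytes. acc=0xC
Byte[1]=99: continuation. acc=(acc<<6)|0x19=0x319
Byte[2]=B0: continuation. acc=(acc<<6)|0x30=0xC670
Completed: cp=U+C670 (starts at byte 0)
Byte[3]=D6: 2-byte lead, need 1 cont bytes. acc=0x16
Byte[4]=93: continuation. acc=(acc<<6)|0x13=0x593
Completed: cp=U+0593 (starts at byte 3)
Byte[5]=EB: 3-byte lead, need 2 cont bytes. acc=0xB
Byte[6]=AF: continuation. acc=(acc<<6)|0x2F=0x2EF
Byte[7]=8C: continuation. acc=(acc<<6)|0x0C=0xBBCC
Completed: cp=U+BBCC (starts at byte 5)
Byte[8]=ED: 3-byte lead, need 2 cont bytes. acc=0xD
Byte[9]=8F: continuation. acc=(acc<<6)|0x0F=0x34F
Byte[10]=87: continuation. acc=(acc<<6)|0x07=0xD3C7
Completed: cp=U+D3C7 (starts at byte 8)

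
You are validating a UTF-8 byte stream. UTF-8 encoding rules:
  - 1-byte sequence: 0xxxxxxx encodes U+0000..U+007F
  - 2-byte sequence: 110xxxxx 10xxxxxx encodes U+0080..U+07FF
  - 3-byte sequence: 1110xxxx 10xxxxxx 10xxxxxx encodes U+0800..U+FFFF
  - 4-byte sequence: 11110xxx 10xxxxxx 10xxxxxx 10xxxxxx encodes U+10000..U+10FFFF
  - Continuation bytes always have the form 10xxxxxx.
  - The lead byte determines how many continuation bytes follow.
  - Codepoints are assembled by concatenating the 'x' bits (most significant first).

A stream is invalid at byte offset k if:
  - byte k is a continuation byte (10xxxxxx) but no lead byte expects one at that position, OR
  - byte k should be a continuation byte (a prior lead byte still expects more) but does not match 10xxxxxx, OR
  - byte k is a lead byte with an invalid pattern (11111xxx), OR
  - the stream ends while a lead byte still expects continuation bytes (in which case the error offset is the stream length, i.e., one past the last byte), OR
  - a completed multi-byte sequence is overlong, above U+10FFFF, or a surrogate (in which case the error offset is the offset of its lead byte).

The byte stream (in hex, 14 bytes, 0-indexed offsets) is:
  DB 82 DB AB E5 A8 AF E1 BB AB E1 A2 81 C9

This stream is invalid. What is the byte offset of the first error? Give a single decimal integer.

Byte[0]=DB: 2-byte lead, need 1 cont bytes. acc=0x1B
Byte[1]=82: continuation. acc=(acc<<6)|0x02=0x6C2
Completed: cp=U+06C2 (starts at byte 0)
Byte[2]=DB: 2-byte lead, need 1 cont bytes. acc=0x1B
Byte[3]=AB: continuation. acc=(acc<<6)|0x2B=0x6EB
Completed: cp=U+06EB (starts at byte 2)
Byte[4]=E5: 3-byte lead, need 2 cont bytes. acc=0x5
Byte[5]=A8: continuation. acc=(acc<<6)|0x28=0x168
Byte[6]=AF: continuation. acc=(acc<<6)|0x2F=0x5A2F
Completed: cp=U+5A2F (starts at byte 4)
Byte[7]=E1: 3-byte lead, need 2 cont bytes. acc=0x1
Byte[8]=BB: continuation. acc=(acc<<6)|0x3B=0x7B
Byte[9]=AB: continuation. acc=(acc<<6)|0x2B=0x1EEB
Completed: cp=U+1EEB (starts at byte 7)
Byte[10]=E1: 3-byte lead, need 2 cont bytes. acc=0x1
Byte[11]=A2: continuation. acc=(acc<<6)|0x22=0x62
Byte[12]=81: continuation. acc=(acc<<6)|0x01=0x1881
Completed: cp=U+1881 (starts at byte 10)
Byte[13]=C9: 2-byte lead, need 1 cont bytes. acc=0x9
Byte[14]: stream ended, expected continuation. INVALID

Answer: 14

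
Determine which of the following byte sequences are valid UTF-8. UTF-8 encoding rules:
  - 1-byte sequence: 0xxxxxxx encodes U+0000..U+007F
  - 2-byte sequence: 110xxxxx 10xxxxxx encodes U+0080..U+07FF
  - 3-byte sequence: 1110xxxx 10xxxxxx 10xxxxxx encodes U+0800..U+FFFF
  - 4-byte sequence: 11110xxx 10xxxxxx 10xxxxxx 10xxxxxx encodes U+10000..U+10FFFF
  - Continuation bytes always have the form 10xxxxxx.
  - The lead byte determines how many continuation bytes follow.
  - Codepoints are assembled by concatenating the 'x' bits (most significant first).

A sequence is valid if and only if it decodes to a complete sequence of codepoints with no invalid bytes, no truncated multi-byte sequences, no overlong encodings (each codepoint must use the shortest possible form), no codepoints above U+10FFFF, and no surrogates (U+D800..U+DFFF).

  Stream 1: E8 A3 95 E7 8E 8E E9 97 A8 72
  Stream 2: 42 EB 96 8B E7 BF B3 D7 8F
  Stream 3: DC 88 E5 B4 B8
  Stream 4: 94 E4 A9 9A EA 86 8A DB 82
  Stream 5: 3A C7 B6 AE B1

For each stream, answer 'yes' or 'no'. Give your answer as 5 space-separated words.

Answer: yes yes yes no no

Derivation:
Stream 1: decodes cleanly. VALID
Stream 2: decodes cleanly. VALID
Stream 3: decodes cleanly. VALID
Stream 4: error at byte offset 0. INVALID
Stream 5: error at byte offset 3. INVALID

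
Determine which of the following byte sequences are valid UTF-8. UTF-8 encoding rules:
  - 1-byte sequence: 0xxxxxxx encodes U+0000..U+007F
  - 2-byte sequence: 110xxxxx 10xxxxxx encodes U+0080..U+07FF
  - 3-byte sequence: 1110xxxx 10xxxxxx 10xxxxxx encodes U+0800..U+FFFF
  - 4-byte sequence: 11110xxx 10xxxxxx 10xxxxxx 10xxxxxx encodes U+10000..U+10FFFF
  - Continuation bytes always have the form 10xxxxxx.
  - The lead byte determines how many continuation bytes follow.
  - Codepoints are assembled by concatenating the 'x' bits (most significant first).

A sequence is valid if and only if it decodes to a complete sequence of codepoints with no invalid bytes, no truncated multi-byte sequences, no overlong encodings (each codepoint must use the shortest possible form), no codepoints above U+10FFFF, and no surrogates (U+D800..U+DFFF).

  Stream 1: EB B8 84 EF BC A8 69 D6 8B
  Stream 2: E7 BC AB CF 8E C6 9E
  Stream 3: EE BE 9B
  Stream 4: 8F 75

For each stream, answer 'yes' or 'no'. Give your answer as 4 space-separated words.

Answer: yes yes yes no

Derivation:
Stream 1: decodes cleanly. VALID
Stream 2: decodes cleanly. VALID
Stream 3: decodes cleanly. VALID
Stream 4: error at byte offset 0. INVALID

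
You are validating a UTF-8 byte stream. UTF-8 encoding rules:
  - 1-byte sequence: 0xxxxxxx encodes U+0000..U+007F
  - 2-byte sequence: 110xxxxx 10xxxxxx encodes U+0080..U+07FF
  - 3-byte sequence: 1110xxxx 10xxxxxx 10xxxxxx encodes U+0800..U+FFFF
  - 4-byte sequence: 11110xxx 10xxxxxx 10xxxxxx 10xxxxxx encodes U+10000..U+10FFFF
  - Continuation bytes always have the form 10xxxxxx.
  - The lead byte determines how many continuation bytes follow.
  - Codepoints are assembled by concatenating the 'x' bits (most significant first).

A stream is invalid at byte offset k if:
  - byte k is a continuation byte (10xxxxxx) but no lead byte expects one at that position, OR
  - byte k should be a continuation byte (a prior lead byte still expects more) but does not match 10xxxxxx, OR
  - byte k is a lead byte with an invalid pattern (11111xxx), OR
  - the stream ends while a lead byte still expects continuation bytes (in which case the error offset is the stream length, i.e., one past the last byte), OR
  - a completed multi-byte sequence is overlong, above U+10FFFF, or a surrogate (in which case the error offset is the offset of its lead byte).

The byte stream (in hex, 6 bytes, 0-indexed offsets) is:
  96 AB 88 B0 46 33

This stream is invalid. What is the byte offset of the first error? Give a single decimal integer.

Byte[0]=96: INVALID lead byte (not 0xxx/110x/1110/11110)

Answer: 0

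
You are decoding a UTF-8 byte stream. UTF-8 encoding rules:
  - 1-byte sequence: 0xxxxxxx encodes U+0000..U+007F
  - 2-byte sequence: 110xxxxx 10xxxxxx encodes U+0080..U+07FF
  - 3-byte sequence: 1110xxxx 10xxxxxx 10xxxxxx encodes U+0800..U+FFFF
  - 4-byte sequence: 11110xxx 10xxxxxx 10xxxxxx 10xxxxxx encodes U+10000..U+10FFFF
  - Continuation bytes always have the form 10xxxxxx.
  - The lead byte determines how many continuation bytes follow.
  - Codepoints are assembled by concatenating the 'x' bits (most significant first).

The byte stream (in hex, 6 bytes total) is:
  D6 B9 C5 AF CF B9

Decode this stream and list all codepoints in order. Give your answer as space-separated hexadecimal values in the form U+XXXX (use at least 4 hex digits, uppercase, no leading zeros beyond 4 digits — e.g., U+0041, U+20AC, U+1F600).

Byte[0]=D6: 2-byte lead, need 1 cont bytes. acc=0x16
Byte[1]=B9: continuation. acc=(acc<<6)|0x39=0x5B9
Completed: cp=U+05B9 (starts at byte 0)
Byte[2]=C5: 2-byte lead, need 1 cont bytes. acc=0x5
Byte[3]=AF: continuation. acc=(acc<<6)|0x2F=0x16F
Completed: cp=U+016F (starts at byte 2)
Byte[4]=CF: 2-byte lead, need 1 cont bytes. acc=0xF
Byte[5]=B9: continuation. acc=(acc<<6)|0x39=0x3F9
Completed: cp=U+03F9 (starts at byte 4)

Answer: U+05B9 U+016F U+03F9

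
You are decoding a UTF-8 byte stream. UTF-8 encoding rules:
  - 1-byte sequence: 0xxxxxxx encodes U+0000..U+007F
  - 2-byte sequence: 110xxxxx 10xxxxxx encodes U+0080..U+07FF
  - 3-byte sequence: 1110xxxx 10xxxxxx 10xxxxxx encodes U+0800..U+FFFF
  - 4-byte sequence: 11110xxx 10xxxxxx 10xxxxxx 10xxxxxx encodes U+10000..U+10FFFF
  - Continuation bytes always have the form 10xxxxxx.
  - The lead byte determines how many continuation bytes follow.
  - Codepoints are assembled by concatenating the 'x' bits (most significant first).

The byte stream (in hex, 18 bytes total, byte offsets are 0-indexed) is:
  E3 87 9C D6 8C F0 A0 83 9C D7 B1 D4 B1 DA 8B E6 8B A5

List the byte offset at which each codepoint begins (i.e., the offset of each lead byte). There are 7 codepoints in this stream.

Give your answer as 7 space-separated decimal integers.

Answer: 0 3 5 9 11 13 15

Derivation:
Byte[0]=E3: 3-byte lead, need 2 cont bytes. acc=0x3
Byte[1]=87: continuation. acc=(acc<<6)|0x07=0xC7
Byte[2]=9C: continuation. acc=(acc<<6)|0x1C=0x31DC
Completed: cp=U+31DC (starts at byte 0)
Byte[3]=D6: 2-byte lead, need 1 cont bytes. acc=0x16
Byte[4]=8C: continuation. acc=(acc<<6)|0x0C=0x58C
Completed: cp=U+058C (starts at byte 3)
Byte[5]=F0: 4-byte lead, need 3 cont bytes. acc=0x0
Byte[6]=A0: continuation. acc=(acc<<6)|0x20=0x20
Byte[7]=83: continuation. acc=(acc<<6)|0x03=0x803
Byte[8]=9C: continuation. acc=(acc<<6)|0x1C=0x200DC
Completed: cp=U+200DC (starts at byte 5)
Byte[9]=D7: 2-byte lead, need 1 cont bytes. acc=0x17
Byte[10]=B1: continuation. acc=(acc<<6)|0x31=0x5F1
Completed: cp=U+05F1 (starts at byte 9)
Byte[11]=D4: 2-byte lead, need 1 cont bytes. acc=0x14
Byte[12]=B1: continuation. acc=(acc<<6)|0x31=0x531
Completed: cp=U+0531 (starts at byte 11)
Byte[13]=DA: 2-byte lead, need 1 cont bytes. acc=0x1A
Byte[14]=8B: continuation. acc=(acc<<6)|0x0B=0x68B
Completed: cp=U+068B (starts at byte 13)
Byte[15]=E6: 3-byte lead, need 2 cont bytes. acc=0x6
Byte[16]=8B: continuation. acc=(acc<<6)|0x0B=0x18B
Byte[17]=A5: continuation. acc=(acc<<6)|0x25=0x62E5
Completed: cp=U+62E5 (starts at byte 15)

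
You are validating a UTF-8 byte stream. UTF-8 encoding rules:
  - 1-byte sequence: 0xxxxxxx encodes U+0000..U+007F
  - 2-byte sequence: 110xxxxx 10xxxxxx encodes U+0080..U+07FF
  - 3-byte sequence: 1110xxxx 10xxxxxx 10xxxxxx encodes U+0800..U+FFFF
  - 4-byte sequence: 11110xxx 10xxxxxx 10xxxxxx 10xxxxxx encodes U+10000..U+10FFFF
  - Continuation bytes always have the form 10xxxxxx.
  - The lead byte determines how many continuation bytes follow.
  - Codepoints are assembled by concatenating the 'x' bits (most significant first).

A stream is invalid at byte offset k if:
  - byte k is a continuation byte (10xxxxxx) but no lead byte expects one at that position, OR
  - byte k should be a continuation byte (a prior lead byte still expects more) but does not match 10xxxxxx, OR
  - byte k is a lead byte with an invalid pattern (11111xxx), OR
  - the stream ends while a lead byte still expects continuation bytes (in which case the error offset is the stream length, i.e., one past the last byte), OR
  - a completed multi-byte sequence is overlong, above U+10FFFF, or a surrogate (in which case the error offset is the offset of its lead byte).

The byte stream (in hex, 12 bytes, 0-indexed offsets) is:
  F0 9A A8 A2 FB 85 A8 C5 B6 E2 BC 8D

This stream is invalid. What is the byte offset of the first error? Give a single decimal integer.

Answer: 4

Derivation:
Byte[0]=F0: 4-byte lead, need 3 cont bytes. acc=0x0
Byte[1]=9A: continuation. acc=(acc<<6)|0x1A=0x1A
Byte[2]=A8: continuation. acc=(acc<<6)|0x28=0x6A8
Byte[3]=A2: continuation. acc=(acc<<6)|0x22=0x1AA22
Completed: cp=U+1AA22 (starts at byte 0)
Byte[4]=FB: INVALID lead byte (not 0xxx/110x/1110/11110)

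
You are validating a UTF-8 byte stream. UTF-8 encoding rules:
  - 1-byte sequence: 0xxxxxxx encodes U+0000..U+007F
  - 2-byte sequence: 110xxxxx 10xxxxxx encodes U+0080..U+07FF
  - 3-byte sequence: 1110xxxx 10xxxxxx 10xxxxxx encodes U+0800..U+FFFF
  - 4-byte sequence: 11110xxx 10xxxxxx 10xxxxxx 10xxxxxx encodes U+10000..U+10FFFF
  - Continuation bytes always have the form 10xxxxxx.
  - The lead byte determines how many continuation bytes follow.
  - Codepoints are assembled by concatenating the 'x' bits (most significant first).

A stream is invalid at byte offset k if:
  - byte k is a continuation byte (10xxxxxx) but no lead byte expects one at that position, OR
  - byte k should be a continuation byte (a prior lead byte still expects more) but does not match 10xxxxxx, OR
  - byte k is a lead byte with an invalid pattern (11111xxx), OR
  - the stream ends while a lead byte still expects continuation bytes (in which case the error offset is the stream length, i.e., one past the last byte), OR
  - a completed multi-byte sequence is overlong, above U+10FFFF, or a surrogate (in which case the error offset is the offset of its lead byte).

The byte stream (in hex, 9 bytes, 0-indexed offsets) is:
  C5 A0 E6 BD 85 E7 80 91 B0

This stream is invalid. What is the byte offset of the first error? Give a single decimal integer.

Byte[0]=C5: 2-byte lead, need 1 cont bytes. acc=0x5
Byte[1]=A0: continuation. acc=(acc<<6)|0x20=0x160
Completed: cp=U+0160 (starts at byte 0)
Byte[2]=E6: 3-byte lead, need 2 cont bytes. acc=0x6
Byte[3]=BD: continuation. acc=(acc<<6)|0x3D=0x1BD
Byte[4]=85: continuation. acc=(acc<<6)|0x05=0x6F45
Completed: cp=U+6F45 (starts at byte 2)
Byte[5]=E7: 3-byte lead, need 2 cont bytes. acc=0x7
Byte[6]=80: continuation. acc=(acc<<6)|0x00=0x1C0
Byte[7]=91: continuation. acc=(acc<<6)|0x11=0x7011
Completed: cp=U+7011 (starts at byte 5)
Byte[8]=B0: INVALID lead byte (not 0xxx/110x/1110/11110)

Answer: 8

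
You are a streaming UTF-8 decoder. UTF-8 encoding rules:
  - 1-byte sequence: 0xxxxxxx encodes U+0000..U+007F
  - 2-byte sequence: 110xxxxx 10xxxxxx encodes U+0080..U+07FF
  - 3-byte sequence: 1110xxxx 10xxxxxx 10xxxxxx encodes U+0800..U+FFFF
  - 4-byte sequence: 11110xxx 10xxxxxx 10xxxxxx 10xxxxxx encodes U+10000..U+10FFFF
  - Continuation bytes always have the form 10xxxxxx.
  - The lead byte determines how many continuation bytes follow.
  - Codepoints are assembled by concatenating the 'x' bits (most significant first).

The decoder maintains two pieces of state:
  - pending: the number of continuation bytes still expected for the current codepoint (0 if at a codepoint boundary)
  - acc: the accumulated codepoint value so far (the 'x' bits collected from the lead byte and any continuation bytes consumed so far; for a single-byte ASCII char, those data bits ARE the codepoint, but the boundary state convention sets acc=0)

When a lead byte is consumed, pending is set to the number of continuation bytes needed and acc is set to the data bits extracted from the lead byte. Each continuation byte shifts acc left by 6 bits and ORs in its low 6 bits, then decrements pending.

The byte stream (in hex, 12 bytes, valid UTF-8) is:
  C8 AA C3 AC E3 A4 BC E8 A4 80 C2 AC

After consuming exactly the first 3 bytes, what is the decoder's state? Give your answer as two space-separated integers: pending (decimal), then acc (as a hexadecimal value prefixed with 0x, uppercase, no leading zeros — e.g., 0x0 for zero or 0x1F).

Byte[0]=C8: 2-byte lead. pending=1, acc=0x8
Byte[1]=AA: continuation. acc=(acc<<6)|0x2A=0x22A, pending=0
Byte[2]=C3: 2-byte lead. pending=1, acc=0x3

Answer: 1 0x3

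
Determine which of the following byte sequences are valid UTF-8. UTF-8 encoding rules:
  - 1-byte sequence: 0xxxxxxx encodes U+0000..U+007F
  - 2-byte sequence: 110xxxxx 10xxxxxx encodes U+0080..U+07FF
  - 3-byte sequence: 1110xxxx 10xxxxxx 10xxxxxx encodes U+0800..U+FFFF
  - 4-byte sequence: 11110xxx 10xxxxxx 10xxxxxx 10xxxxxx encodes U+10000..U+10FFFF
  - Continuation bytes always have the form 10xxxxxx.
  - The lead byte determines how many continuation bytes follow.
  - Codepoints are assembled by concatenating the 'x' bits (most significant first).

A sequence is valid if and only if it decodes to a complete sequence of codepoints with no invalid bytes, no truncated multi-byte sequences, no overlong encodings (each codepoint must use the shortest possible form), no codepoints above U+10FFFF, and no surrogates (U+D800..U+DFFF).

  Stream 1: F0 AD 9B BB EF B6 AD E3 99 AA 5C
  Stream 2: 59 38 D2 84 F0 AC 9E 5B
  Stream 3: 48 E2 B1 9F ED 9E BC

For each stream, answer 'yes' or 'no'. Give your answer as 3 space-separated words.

Answer: yes no yes

Derivation:
Stream 1: decodes cleanly. VALID
Stream 2: error at byte offset 7. INVALID
Stream 3: decodes cleanly. VALID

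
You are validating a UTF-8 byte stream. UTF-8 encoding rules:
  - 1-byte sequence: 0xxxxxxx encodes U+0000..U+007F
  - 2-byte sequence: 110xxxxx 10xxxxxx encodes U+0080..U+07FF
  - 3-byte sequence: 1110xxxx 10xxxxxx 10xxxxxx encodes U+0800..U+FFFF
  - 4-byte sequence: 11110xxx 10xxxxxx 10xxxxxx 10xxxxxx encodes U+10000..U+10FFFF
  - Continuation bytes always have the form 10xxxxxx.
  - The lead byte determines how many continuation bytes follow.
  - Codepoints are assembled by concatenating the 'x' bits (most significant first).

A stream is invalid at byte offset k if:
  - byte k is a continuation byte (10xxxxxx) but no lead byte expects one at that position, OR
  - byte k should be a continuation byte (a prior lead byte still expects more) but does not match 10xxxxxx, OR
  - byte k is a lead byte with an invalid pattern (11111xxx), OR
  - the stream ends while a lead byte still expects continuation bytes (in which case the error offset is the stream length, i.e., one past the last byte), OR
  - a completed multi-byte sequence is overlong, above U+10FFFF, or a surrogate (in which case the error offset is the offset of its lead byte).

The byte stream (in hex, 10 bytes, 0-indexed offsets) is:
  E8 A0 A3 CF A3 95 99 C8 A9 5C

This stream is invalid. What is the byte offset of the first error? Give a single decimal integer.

Answer: 5

Derivation:
Byte[0]=E8: 3-byte lead, need 2 cont bytes. acc=0x8
Byte[1]=A0: continuation. acc=(acc<<6)|0x20=0x220
Byte[2]=A3: continuation. acc=(acc<<6)|0x23=0x8823
Completed: cp=U+8823 (starts at byte 0)
Byte[3]=CF: 2-byte lead, need 1 cont bytes. acc=0xF
Byte[4]=A3: continuation. acc=(acc<<6)|0x23=0x3E3
Completed: cp=U+03E3 (starts at byte 3)
Byte[5]=95: INVALID lead byte (not 0xxx/110x/1110/11110)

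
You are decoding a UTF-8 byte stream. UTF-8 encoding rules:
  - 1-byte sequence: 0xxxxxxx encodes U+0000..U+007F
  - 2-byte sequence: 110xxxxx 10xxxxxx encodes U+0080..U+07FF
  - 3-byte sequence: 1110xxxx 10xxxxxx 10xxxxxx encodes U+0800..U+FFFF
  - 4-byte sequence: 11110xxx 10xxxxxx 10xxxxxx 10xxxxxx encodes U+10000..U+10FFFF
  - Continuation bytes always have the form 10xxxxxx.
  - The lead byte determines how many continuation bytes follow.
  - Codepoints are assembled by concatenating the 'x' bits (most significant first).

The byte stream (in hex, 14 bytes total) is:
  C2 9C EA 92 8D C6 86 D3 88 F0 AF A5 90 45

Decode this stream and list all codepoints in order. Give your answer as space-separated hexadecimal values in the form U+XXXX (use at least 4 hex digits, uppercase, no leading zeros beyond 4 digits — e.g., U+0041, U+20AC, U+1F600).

Byte[0]=C2: 2-byte lead, need 1 cont bytes. acc=0x2
Byte[1]=9C: continuation. acc=(acc<<6)|0x1C=0x9C
Completed: cp=U+009C (starts at byte 0)
Byte[2]=EA: 3-byte lead, need 2 cont bytes. acc=0xA
Byte[3]=92: continuation. acc=(acc<<6)|0x12=0x292
Byte[4]=8D: continuation. acc=(acc<<6)|0x0D=0xA48D
Completed: cp=U+A48D (starts at byte 2)
Byte[5]=C6: 2-byte lead, need 1 cont bytes. acc=0x6
Byte[6]=86: continuation. acc=(acc<<6)|0x06=0x186
Completed: cp=U+0186 (starts at byte 5)
Byte[7]=D3: 2-byte lead, need 1 cont bytes. acc=0x13
Byte[8]=88: continuation. acc=(acc<<6)|0x08=0x4C8
Completed: cp=U+04C8 (starts at byte 7)
Byte[9]=F0: 4-byte lead, need 3 cont bytes. acc=0x0
Byte[10]=AF: continuation. acc=(acc<<6)|0x2F=0x2F
Byte[11]=A5: continuation. acc=(acc<<6)|0x25=0xBE5
Byte[12]=90: continuation. acc=(acc<<6)|0x10=0x2F950
Completed: cp=U+2F950 (starts at byte 9)
Byte[13]=45: 1-byte ASCII. cp=U+0045

Answer: U+009C U+A48D U+0186 U+04C8 U+2F950 U+0045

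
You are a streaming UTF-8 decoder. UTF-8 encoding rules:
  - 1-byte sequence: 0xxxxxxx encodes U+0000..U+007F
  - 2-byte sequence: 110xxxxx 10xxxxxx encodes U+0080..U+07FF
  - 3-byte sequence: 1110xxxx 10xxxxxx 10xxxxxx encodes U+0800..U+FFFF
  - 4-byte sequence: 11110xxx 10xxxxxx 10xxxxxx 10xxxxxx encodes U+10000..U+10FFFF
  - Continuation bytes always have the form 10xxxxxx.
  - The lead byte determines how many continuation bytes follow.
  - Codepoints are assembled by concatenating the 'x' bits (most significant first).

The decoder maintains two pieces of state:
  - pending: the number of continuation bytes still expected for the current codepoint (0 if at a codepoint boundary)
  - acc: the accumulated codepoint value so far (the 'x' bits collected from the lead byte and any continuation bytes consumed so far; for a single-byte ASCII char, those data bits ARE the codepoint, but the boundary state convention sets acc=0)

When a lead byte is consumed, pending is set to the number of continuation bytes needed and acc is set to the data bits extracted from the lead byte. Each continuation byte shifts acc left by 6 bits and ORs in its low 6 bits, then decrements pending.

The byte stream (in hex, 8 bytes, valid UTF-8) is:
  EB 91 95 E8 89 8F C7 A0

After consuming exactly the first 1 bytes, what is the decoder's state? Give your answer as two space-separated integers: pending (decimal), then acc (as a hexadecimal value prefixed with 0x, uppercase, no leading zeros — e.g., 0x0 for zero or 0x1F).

Byte[0]=EB: 3-byte lead. pending=2, acc=0xB

Answer: 2 0xB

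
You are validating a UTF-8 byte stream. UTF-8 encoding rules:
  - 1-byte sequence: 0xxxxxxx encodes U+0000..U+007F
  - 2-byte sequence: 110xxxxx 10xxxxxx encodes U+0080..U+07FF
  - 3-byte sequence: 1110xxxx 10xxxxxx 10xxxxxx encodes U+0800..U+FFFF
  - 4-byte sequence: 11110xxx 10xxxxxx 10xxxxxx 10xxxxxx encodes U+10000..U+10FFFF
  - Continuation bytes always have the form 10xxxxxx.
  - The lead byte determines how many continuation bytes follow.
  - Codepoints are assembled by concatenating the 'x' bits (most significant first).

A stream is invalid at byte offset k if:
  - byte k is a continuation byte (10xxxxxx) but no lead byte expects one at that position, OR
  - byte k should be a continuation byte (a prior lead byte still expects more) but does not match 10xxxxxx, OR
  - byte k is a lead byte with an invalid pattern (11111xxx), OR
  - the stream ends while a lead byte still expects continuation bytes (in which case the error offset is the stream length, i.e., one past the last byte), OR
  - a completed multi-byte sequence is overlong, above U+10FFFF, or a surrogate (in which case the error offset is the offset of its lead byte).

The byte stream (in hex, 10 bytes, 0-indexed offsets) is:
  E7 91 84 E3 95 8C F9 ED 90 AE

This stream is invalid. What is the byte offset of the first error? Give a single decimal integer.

Byte[0]=E7: 3-byte lead, need 2 cont bytes. acc=0x7
Byte[1]=91: continuation. acc=(acc<<6)|0x11=0x1D1
Byte[2]=84: continuation. acc=(acc<<6)|0x04=0x7444
Completed: cp=U+7444 (starts at byte 0)
Byte[3]=E3: 3-byte lead, need 2 cont bytes. acc=0x3
Byte[4]=95: continuation. acc=(acc<<6)|0x15=0xD5
Byte[5]=8C: continuation. acc=(acc<<6)|0x0C=0x354C
Completed: cp=U+354C (starts at byte 3)
Byte[6]=F9: INVALID lead byte (not 0xxx/110x/1110/11110)

Answer: 6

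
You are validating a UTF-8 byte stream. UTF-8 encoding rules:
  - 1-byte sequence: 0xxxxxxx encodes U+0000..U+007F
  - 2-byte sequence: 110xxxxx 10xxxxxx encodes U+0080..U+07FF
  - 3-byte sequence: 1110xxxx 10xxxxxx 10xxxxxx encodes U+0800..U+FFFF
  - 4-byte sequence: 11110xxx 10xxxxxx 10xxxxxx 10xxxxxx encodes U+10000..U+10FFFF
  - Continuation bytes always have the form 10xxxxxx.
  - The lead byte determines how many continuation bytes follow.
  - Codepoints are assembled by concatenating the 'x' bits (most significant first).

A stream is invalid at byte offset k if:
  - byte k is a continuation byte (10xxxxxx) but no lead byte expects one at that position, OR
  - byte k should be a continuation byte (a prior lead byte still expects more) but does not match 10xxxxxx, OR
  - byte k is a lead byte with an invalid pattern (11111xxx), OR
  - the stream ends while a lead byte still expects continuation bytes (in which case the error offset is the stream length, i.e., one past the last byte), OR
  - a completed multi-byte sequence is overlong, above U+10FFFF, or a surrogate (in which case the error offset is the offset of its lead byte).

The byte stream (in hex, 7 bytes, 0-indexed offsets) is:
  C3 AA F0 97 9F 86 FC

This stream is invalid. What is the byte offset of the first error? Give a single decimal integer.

Answer: 6

Derivation:
Byte[0]=C3: 2-byte lead, need 1 cont bytes. acc=0x3
Byte[1]=AA: continuation. acc=(acc<<6)|0x2A=0xEA
Completed: cp=U+00EA (starts at byte 0)
Byte[2]=F0: 4-byte lead, need 3 cont bytes. acc=0x0
Byte[3]=97: continuation. acc=(acc<<6)|0x17=0x17
Byte[4]=9F: continuation. acc=(acc<<6)|0x1F=0x5DF
Byte[5]=86: continuation. acc=(acc<<6)|0x06=0x177C6
Completed: cp=U+177C6 (starts at byte 2)
Byte[6]=FC: INVALID lead byte (not 0xxx/110x/1110/11110)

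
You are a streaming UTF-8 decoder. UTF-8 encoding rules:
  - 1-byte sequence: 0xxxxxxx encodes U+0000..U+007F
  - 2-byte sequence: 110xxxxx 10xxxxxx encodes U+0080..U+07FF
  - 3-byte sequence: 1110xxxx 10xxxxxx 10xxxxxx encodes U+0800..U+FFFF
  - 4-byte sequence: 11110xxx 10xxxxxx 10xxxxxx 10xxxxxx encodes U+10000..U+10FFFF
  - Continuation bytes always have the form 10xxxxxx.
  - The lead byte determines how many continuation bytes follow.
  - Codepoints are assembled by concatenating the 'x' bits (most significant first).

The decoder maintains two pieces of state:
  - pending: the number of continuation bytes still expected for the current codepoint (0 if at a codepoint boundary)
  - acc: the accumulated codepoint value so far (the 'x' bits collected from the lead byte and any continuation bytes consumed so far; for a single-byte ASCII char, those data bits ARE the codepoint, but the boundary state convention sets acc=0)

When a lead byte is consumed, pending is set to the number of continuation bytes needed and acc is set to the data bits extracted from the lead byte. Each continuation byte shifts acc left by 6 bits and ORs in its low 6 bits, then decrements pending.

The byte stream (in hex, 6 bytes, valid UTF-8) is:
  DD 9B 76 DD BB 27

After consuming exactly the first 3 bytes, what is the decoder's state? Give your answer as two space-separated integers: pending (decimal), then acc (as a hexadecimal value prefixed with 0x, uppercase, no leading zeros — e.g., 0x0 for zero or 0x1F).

Answer: 0 0x0

Derivation:
Byte[0]=DD: 2-byte lead. pending=1, acc=0x1D
Byte[1]=9B: continuation. acc=(acc<<6)|0x1B=0x75B, pending=0
Byte[2]=76: 1-byte. pending=0, acc=0x0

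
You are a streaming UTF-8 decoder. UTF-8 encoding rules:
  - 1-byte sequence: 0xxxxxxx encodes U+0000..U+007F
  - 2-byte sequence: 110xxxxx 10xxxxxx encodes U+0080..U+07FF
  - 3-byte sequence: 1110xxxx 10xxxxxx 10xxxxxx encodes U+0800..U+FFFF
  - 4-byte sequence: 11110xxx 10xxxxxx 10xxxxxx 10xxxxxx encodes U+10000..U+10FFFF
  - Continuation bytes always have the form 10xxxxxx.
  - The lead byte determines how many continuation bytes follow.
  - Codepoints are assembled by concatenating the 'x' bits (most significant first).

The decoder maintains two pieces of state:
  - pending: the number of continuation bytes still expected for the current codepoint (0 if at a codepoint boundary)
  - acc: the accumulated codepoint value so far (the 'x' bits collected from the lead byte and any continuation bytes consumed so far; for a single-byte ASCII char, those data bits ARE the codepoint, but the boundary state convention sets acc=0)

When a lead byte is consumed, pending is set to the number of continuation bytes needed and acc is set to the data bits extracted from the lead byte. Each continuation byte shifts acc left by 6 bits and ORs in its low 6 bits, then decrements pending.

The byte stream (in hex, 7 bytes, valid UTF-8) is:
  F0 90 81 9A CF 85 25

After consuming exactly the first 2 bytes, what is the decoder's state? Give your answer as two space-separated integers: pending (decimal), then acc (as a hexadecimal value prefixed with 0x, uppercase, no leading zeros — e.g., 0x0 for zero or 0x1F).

Answer: 2 0x10

Derivation:
Byte[0]=F0: 4-byte lead. pending=3, acc=0x0
Byte[1]=90: continuation. acc=(acc<<6)|0x10=0x10, pending=2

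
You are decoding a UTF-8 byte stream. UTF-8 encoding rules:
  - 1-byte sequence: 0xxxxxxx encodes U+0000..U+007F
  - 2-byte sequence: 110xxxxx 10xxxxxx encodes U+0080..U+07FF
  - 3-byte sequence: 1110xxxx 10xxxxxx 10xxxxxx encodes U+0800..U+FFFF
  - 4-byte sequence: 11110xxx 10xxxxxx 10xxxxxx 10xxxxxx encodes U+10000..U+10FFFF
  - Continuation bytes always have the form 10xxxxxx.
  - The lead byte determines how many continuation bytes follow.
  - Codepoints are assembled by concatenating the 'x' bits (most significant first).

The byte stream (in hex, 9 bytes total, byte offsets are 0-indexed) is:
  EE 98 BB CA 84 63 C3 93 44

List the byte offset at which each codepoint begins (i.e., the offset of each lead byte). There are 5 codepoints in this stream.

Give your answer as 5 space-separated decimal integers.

Byte[0]=EE: 3-byte lead, need 2 cont bytes. acc=0xE
Byte[1]=98: continuation. acc=(acc<<6)|0x18=0x398
Byte[2]=BB: continuation. acc=(acc<<6)|0x3B=0xE63B
Completed: cp=U+E63B (starts at byte 0)
Byte[3]=CA: 2-byte lead, need 1 cont bytes. acc=0xA
Byte[4]=84: continuation. acc=(acc<<6)|0x04=0x284
Completed: cp=U+0284 (starts at byte 3)
Byte[5]=63: 1-byte ASCII. cp=U+0063
Byte[6]=C3: 2-byte lead, need 1 cont bytes. acc=0x3
Byte[7]=93: continuation. acc=(acc<<6)|0x13=0xD3
Completed: cp=U+00D3 (starts at byte 6)
Byte[8]=44: 1-byte ASCII. cp=U+0044

Answer: 0 3 5 6 8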